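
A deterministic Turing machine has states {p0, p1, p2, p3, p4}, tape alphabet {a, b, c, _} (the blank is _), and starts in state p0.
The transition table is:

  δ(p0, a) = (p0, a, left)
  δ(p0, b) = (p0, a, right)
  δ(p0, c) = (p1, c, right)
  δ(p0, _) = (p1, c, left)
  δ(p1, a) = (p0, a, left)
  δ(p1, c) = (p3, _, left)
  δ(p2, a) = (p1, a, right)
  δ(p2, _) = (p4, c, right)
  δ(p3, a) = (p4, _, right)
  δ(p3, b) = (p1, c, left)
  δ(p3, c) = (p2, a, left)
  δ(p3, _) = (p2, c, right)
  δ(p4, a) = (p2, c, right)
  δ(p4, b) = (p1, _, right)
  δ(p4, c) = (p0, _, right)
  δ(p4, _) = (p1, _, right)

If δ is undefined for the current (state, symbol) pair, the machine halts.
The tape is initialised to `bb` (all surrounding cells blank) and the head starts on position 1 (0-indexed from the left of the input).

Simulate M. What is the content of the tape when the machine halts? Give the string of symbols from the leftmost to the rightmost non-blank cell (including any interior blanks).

caac

state=p0 head=1 tape=__b[b]_   (p0,b)→(p0,a,right)
state=p0 head=2 tape=__ba[_]   (p0,_)→(p1,c,left)
state=p1 head=1 tape=__b[a]c   (p1,a)→(p0,a,left)
state=p0 head=0 tape=__[b]ac   (p0,b)→(p0,a,right)
state=p0 head=1 tape=__a[a]c   (p0,a)→(p0,a,left)
state=p0 head=0 tape=__[a]ac   (p0,a)→(p0,a,left)
state=p0 head=-1 tape=_[_]aac   (p0,_)→(p1,c,left)
state=p1 head=-2 tape=[_]caac
The non-blank tape span at halt is caac.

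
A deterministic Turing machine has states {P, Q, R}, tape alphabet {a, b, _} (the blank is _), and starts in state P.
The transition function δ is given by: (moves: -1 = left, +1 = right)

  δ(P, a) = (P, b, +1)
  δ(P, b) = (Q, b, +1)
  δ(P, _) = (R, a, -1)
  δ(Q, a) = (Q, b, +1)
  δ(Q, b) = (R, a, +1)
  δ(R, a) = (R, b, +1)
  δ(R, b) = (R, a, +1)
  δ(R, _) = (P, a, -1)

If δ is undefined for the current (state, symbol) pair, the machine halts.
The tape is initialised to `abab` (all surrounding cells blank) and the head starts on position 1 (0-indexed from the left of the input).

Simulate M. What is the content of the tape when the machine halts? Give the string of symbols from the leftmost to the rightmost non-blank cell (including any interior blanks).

state=P head=1 tape=a[b]ab____   (P,b)→(Q,b,+1)
state=Q head=2 tape=ab[a]b____   (Q,a)→(Q,b,+1)
state=Q head=3 tape=abb[b]____   (Q,b)→(R,a,+1)
state=R head=4 tape=abba[_]___   (R,_)→(P,a,-1)
state=P head=3 tape=abb[a]a___   (P,a)→(P,b,+1)
state=P head=4 tape=abbb[a]___   (P,a)→(P,b,+1)
state=P head=5 tape=abbbb[_]__   (P,_)→(R,a,-1)
state=R head=4 tape=abbb[b]a__   (R,b)→(R,a,+1)
state=R head=5 tape=abbba[a]__   (R,a)→(R,b,+1)
state=R head=6 tape=abbbab[_]_   (R,_)→(P,a,-1)
state=P head=5 tape=abbba[b]a_   (P,b)→(Q,b,+1)
state=Q head=6 tape=abbbab[a]_   (Q,a)→(Q,b,+1)
state=Q head=7 tape=abbbabb[_]
The non-blank tape span at halt is abbbabb.

abbbabb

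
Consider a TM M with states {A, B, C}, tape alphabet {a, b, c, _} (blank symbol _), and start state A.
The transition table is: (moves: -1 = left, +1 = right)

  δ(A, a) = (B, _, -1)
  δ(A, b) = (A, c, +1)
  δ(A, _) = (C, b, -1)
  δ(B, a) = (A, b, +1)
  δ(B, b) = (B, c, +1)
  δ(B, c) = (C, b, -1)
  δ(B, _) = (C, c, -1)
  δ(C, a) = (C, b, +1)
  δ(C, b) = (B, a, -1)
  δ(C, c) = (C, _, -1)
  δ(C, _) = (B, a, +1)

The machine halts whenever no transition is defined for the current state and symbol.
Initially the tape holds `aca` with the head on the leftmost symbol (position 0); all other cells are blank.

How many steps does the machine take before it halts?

15

state=A head=0 tape=___[a]ca   (A,a)→(B,_,-1)
state=B head=-1 tape=__[_]_ca   (B,_)→(C,c,-1)
state=C head=-2 tape=_[_]c_ca   (C,_)→(B,a,+1)
state=B head=-1 tape=_a[c]_ca   (B,c)→(C,b,-1)
state=C head=-2 tape=_[a]b_ca   (C,a)→(C,b,+1)
state=C head=-1 tape=_b[b]_ca   (C,b)→(B,a,-1)
state=B head=-2 tape=_[b]a_ca   (B,b)→(B,c,+1)
state=B head=-1 tape=_c[a]_ca   (B,a)→(A,b,+1)
state=A head=0 tape=_cb[_]ca   (A,_)→(C,b,-1)
state=C head=-1 tape=_c[b]bca   (C,b)→(B,a,-1)
state=B head=-2 tape=_[c]abca   (B,c)→(C,b,-1)
state=C head=-3 tape=[_]babca   (C,_)→(B,a,+1)
state=B head=-2 tape=a[b]abca   (B,b)→(B,c,+1)
state=B head=-1 tape=ac[a]bca   (B,a)→(A,b,+1)
state=A head=0 tape=acb[b]ca   (A,b)→(A,c,+1)
state=A head=1 tape=acbc[c]a
M halts after 15 transitions.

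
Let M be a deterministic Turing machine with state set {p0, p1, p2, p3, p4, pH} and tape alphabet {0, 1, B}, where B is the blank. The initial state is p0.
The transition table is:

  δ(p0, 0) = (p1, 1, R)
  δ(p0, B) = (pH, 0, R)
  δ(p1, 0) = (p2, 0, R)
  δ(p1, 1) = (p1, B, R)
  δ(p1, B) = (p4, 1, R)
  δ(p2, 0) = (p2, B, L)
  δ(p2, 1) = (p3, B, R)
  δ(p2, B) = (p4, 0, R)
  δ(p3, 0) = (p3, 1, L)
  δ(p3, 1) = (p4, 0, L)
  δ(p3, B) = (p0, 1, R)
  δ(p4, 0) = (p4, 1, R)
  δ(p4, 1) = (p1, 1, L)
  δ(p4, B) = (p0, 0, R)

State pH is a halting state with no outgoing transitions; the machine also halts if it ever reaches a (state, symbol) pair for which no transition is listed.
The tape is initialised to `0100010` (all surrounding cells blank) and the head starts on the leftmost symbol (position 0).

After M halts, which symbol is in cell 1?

0

p0 | [0]100010   read 0 → write 1, move R, go to p1
p1 | 1[1]00010   read 1 → write B, move R, go to p1
p1 | 1B[0]0010   read 0 → write 0, move R, go to p2
p2 | 1B0[0]010   read 0 → write B, move L, go to p2
p2 | 1B[0]B010   read 0 → write B, move L, go to p2
p2 | 1[B]BB010   read B → write 0, move R, go to p4
p4 | 10[B]B010   read B → write 0, move R, go to p0
p0 | 100[B]010   read B → write 0, move R, go to pH
pH | 1000[0]10
Cell 1 holds 0 when M halts.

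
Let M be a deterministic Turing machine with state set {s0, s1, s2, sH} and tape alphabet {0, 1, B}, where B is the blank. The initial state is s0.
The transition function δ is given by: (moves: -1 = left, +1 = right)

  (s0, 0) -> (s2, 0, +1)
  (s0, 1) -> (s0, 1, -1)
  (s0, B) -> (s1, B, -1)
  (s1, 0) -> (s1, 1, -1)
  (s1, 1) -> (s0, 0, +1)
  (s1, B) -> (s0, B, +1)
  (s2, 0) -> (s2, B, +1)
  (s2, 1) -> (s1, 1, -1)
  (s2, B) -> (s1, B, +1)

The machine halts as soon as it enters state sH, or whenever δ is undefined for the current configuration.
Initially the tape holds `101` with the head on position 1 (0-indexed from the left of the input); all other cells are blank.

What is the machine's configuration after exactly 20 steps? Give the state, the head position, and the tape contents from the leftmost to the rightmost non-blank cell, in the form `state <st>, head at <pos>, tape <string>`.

s0 | BB1[0]1   read 0 → write 0, move +1, go to s2
s2 | BB10[1]   read 1 → write 1, move -1, go to s1
s1 | BB1[0]1   read 0 → write 1, move -1, go to s1
s1 | BB[1]11   read 1 → write 0, move +1, go to s0
s0 | BB0[1]1   read 1 → write 1, move -1, go to s0
s0 | BB[0]11   read 0 → write 0, move +1, go to s2
s2 | BB0[1]1   read 1 → write 1, move -1, go to s1
s1 | BB[0]11   read 0 → write 1, move -1, go to s1
s1 | B[B]111   read B → write B, move +1, go to s0
s0 | BB[1]11   read 1 → write 1, move -1, go to s0
s0 | B[B]111   read B → write B, move -1, go to s1
s1 | [B]B111   read B → write B, move +1, go to s0
s0 | B[B]111   read B → write B, move -1, go to s1
s1 | [B]B111   read B → write B, move +1, go to s0
s0 | B[B]111   read B → write B, move -1, go to s1
s1 | [B]B111   read B → write B, move +1, go to s0
s0 | B[B]111   read B → write B, move -1, go to s1
s1 | [B]B111   read B → write B, move +1, go to s0
s0 | B[B]111   read B → write B, move -1, go to s1
s1 | [B]B111   read B → write B, move +1, go to s0
s0 | B[B]111
After 20 steps: state s0, head at -1, tape 111.

state s0, head at -1, tape 111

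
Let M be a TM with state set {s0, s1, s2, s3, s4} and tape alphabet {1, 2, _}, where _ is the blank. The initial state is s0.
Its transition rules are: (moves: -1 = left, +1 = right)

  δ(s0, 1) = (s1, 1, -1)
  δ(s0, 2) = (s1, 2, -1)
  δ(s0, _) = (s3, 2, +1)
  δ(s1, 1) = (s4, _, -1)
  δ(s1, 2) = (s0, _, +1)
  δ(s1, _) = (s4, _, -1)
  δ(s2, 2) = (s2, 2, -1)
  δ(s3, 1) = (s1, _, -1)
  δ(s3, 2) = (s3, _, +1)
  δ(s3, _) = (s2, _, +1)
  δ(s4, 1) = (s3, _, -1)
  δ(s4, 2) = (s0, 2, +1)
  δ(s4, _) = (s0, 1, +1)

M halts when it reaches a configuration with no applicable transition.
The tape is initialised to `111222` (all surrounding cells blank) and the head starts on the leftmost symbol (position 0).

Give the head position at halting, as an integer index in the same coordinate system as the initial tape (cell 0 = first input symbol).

s0 | __[1]11222__   read 1 → write 1, move -1, go to s1
s1 | _[_]111222__   read _ → write _, move -1, go to s4
s4 | [_]_111222__   read _ → write 1, move +1, go to s0
s0 | 1[_]111222__   read _ → write 2, move +1, go to s3
s3 | 12[1]11222__   read 1 → write _, move -1, go to s1
s1 | 1[2]_11222__   read 2 → write _, move +1, go to s0
s0 | 1_[_]11222__   read _ → write 2, move +1, go to s3
s3 | 1_2[1]1222__   read 1 → write _, move -1, go to s1
s1 | 1_[2]_1222__   read 2 → write _, move +1, go to s0
s0 | 1__[_]1222__   read _ → write 2, move +1, go to s3
s3 | 1__2[1]222__   read 1 → write _, move -1, go to s1
s1 | 1__[2]_222__   read 2 → write _, move +1, go to s0
s0 | 1___[_]222__   read _ → write 2, move +1, go to s3
s3 | 1___2[2]22__   read 2 → write _, move +1, go to s3
s3 | 1___2_[2]2__   read 2 → write _, move +1, go to s3
s3 | 1___2__[2]__   read 2 → write _, move +1, go to s3
s3 | 1___2___[_]_   read _ → write _, move +1, go to s2
s2 | 1___2____[_]
At halt the head is at cell 7.

7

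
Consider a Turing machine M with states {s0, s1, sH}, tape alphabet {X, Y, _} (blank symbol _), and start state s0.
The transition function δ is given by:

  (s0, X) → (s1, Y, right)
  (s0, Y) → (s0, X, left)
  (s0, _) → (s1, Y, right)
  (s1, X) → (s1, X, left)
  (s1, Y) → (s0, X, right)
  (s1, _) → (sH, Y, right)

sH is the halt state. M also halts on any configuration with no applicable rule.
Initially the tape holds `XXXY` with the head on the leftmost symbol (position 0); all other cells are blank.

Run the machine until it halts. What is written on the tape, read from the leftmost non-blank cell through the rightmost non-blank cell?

state=s0 head=0 tape=[X]XXY___   (s0,X)→(s1,Y,right)
state=s1 head=1 tape=Y[X]XY___   (s1,X)→(s1,X,left)
state=s1 head=0 tape=[Y]XXY___   (s1,Y)→(s0,X,right)
state=s0 head=1 tape=X[X]XY___   (s0,X)→(s1,Y,right)
state=s1 head=2 tape=XY[X]Y___   (s1,X)→(s1,X,left)
state=s1 head=1 tape=X[Y]XY___   (s1,Y)→(s0,X,right)
state=s0 head=2 tape=XX[X]Y___   (s0,X)→(s1,Y,right)
state=s1 head=3 tape=XXY[Y]___   (s1,Y)→(s0,X,right)
state=s0 head=4 tape=XXYX[_]__   (s0,_)→(s1,Y,right)
state=s1 head=5 tape=XXYXY[_]_   (s1,_)→(sH,Y,right)
state=sH head=6 tape=XXYXYY[_]
The non-blank tape span at halt is XXYXYY.

XXYXYY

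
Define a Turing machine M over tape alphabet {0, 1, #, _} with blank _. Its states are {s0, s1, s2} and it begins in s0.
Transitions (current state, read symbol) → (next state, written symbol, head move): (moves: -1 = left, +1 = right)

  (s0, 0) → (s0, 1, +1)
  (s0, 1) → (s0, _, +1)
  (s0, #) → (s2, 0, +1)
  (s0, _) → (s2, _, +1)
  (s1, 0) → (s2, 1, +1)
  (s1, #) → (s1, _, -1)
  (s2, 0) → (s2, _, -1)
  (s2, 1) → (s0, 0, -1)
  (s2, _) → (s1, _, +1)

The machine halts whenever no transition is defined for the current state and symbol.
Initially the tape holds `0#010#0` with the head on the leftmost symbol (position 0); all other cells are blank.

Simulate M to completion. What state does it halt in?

s1

state=s0 head=0 tape=_[0]#010#0   (s0,0)→(s0,1,+1)
state=s0 head=1 tape=_1[#]010#0   (s0,#)→(s2,0,+1)
state=s2 head=2 tape=_10[0]10#0   (s2,0)→(s2,_,-1)
state=s2 head=1 tape=_1[0]_10#0   (s2,0)→(s2,_,-1)
state=s2 head=0 tape=_[1]__10#0   (s2,1)→(s0,0,-1)
state=s0 head=-1 tape=[_]0__10#0   (s0,_)→(s2,_,+1)
state=s2 head=0 tape=_[0]__10#0   (s2,0)→(s2,_,-1)
state=s2 head=-1 tape=[_]___10#0   (s2,_)→(s1,_,+1)
state=s1 head=0 tape=_[_]__10#0
No transition is defined for (s1, _); M halts in state s1.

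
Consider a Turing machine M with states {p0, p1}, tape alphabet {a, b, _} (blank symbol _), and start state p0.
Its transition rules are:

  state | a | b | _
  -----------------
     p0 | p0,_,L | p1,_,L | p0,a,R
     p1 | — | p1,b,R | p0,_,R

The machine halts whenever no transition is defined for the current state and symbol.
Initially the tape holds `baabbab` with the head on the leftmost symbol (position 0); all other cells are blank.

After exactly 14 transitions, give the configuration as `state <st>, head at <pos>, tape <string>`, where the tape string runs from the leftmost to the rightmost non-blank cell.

state=p0 head=0 tape=__[b]aabbab   (p0,b)→(p1,_,L)
state=p1 head=-1 tape=_[_]_aabbab   (p1,_)→(p0,_,R)
state=p0 head=0 tape=__[_]aabbab   (p0,_)→(p0,a,R)
state=p0 head=1 tape=__a[a]abbab   (p0,a)→(p0,_,L)
state=p0 head=0 tape=__[a]_abbab   (p0,a)→(p0,_,L)
state=p0 head=-1 tape=_[_]__abbab   (p0,_)→(p0,a,R)
state=p0 head=0 tape=_a[_]_abbab   (p0,_)→(p0,a,R)
state=p0 head=1 tape=_aa[_]abbab   (p0,_)→(p0,a,R)
state=p0 head=2 tape=_aaa[a]bbab   (p0,a)→(p0,_,L)
state=p0 head=1 tape=_aa[a]_bbab   (p0,a)→(p0,_,L)
state=p0 head=0 tape=_a[a]__bbab   (p0,a)→(p0,_,L)
state=p0 head=-1 tape=_[a]___bbab   (p0,a)→(p0,_,L)
state=p0 head=-2 tape=[_]____bbab   (p0,_)→(p0,a,R)
state=p0 head=-1 tape=a[_]___bbab   (p0,_)→(p0,a,R)
state=p0 head=0 tape=aa[_]__bbab
After 14 steps: state p0, head at 0, tape aa___bbab.

state p0, head at 0, tape aa___bbab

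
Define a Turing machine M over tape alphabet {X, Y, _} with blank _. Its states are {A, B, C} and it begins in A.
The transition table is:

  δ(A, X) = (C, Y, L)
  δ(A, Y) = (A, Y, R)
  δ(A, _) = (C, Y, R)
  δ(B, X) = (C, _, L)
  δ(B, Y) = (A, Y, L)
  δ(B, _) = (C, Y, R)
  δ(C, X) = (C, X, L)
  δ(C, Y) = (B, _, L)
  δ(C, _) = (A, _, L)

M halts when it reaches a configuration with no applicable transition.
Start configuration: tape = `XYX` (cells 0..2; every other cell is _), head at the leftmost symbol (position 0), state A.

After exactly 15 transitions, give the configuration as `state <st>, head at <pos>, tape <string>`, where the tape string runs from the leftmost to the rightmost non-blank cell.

state A, head at 1, tape YYY_X

A | __[X]YX   read X → write Y, move L, go to C
C | _[_]YYX   read _ → write _, move L, go to A
A | [_]_YYX   read _ → write Y, move R, go to C
C | Y[_]YYX   read _ → write _, move L, go to A
A | [Y]_YYX   read Y → write Y, move R, go to A
A | Y[_]YYX   read _ → write Y, move R, go to C
C | YY[Y]YX   read Y → write _, move L, go to B
B | Y[Y]_YX   read Y → write Y, move L, go to A
A | [Y]Y_YX   read Y → write Y, move R, go to A
A | Y[Y]_YX   read Y → write Y, move R, go to A
A | YY[_]YX   read _ → write Y, move R, go to C
C | YYY[Y]X   read Y → write _, move L, go to B
B | YY[Y]_X   read Y → write Y, move L, go to A
A | Y[Y]Y_X   read Y → write Y, move R, go to A
A | YY[Y]_X   read Y → write Y, move R, go to A
A | YYY[_]X
After 15 steps: state A, head at 1, tape YYY_X.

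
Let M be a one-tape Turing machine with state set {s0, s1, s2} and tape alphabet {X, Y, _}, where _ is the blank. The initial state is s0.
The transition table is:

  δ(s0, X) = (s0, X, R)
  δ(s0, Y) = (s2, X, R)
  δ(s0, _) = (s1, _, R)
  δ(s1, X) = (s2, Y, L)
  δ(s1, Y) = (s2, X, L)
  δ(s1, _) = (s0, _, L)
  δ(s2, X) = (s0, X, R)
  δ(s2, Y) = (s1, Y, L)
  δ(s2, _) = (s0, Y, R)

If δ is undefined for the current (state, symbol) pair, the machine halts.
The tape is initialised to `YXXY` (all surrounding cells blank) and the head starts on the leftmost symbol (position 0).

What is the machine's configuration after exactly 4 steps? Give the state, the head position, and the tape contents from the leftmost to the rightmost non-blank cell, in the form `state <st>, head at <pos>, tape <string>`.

state s2, head at 4, tape XXXX

s0 | [Y]XXY_   read Y → write X, move R, go to s2
s2 | X[X]XY_   read X → write X, move R, go to s0
s0 | XX[X]Y_   read X → write X, move R, go to s0
s0 | XXX[Y]_   read Y → write X, move R, go to s2
s2 | XXXX[_]
After 4 steps: state s2, head at 4, tape XXXX.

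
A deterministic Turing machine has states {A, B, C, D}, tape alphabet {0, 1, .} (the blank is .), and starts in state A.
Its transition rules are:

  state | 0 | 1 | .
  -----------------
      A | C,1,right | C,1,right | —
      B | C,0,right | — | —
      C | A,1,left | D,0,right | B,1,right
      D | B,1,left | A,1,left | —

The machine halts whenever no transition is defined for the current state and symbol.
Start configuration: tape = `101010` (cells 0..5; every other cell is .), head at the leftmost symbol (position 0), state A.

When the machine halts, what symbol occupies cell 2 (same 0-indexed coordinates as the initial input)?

state=A head=0 tape=[1]01010.   (A,1)→(C,1,right)
state=C head=1 tape=1[0]1010.   (C,0)→(A,1,left)
state=A head=0 tape=[1]11010.   (A,1)→(C,1,right)
state=C head=1 tape=1[1]1010.   (C,1)→(D,0,right)
state=D head=2 tape=10[1]010.   (D,1)→(A,1,left)
state=A head=1 tape=1[0]1010.   (A,0)→(C,1,right)
state=C head=2 tape=11[1]010.   (C,1)→(D,0,right)
state=D head=3 tape=110[0]10.   (D,0)→(B,1,left)
state=B head=2 tape=11[0]110.   (B,0)→(C,0,right)
state=C head=3 tape=110[1]10.   (C,1)→(D,0,right)
state=D head=4 tape=1100[1]0.   (D,1)→(A,1,left)
state=A head=3 tape=110[0]10.   (A,0)→(C,1,right)
state=C head=4 tape=1101[1]0.   (C,1)→(D,0,right)
state=D head=5 tape=11010[0].   (D,0)→(B,1,left)
state=B head=4 tape=1101[0]1.   (B,0)→(C,0,right)
state=C head=5 tape=11010[1].   (C,1)→(D,0,right)
state=D head=6 tape=110100[.]
Cell 2 holds 0 when M halts.

0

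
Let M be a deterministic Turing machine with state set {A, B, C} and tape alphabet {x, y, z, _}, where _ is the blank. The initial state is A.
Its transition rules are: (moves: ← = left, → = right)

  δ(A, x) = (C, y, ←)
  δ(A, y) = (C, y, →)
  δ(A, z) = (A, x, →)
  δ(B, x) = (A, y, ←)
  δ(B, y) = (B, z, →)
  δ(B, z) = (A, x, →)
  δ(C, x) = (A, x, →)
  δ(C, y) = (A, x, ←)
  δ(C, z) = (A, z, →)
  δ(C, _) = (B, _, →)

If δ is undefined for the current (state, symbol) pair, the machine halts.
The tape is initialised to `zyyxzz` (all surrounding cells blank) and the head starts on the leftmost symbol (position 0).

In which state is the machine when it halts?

A | [z]yyxzz_   read z → write x, move →, go to A
A | x[y]yxzz_   read y → write y, move →, go to C
C | xy[y]xzz_   read y → write x, move ←, go to A
A | x[y]xxzz_   read y → write y, move →, go to C
C | xy[x]xzz_   read x → write x, move →, go to A
A | xyx[x]zz_   read x → write y, move ←, go to C
C | xy[x]yzz_   read x → write x, move →, go to A
A | xyx[y]zz_   read y → write y, move →, go to C
C | xyxy[z]z_   read z → write z, move →, go to A
A | xyxyz[z]_   read z → write x, move →, go to A
A | xyxyzx[_]
No transition is defined for (A, _); M halts in state A.

A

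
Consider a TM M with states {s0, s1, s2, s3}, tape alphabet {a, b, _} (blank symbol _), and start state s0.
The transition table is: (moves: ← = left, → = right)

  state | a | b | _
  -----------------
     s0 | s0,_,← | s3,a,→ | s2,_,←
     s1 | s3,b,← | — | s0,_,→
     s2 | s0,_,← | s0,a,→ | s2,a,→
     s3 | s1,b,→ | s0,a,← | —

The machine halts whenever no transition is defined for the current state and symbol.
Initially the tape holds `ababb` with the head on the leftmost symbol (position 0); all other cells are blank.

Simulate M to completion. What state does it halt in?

s3

s0 | ____[a]babb_   read a → write _, move ←, go to s0
s0 | ___[_]_babb_   read _ → write _, move ←, go to s2
s2 | __[_]__babb_   read _ → write a, move →, go to s2
s2 | __a[_]_babb_   read _ → write a, move →, go to s2
s2 | __aa[_]babb_   read _ → write a, move →, go to s2
s2 | __aaa[b]abb_   read b → write a, move →, go to s0
s0 | __aaaa[a]bb_   read a → write _, move ←, go to s0
s0 | __aaa[a]_bb_   read a → write _, move ←, go to s0
s0 | __aa[a]__bb_   read a → write _, move ←, go to s0
s0 | __a[a]___bb_   read a → write _, move ←, go to s0
s0 | __[a]____bb_   read a → write _, move ←, go to s0
s0 | _[_]_____bb_   read _ → write _, move ←, go to s2
s2 | [_]______bb_   read _ → write a, move →, go to s2
s2 | a[_]_____bb_   read _ → write a, move →, go to s2
s2 | aa[_]____bb_   read _ → write a, move →, go to s2
s2 | aaa[_]___bb_   read _ → write a, move →, go to s2
s2 | aaaa[_]__bb_   read _ → write a, move →, go to s2
s2 | aaaaa[_]_bb_   read _ → write a, move →, go to s2
s2 | aaaaaa[_]bb_   read _ → write a, move →, go to s2
s2 | aaaaaaa[b]b_   read b → write a, move →, go to s0
s0 | aaaaaaaa[b]_   read b → write a, move →, go to s3
s3 | aaaaaaaaa[_]
No transition is defined for (s3, _); M halts in state s3.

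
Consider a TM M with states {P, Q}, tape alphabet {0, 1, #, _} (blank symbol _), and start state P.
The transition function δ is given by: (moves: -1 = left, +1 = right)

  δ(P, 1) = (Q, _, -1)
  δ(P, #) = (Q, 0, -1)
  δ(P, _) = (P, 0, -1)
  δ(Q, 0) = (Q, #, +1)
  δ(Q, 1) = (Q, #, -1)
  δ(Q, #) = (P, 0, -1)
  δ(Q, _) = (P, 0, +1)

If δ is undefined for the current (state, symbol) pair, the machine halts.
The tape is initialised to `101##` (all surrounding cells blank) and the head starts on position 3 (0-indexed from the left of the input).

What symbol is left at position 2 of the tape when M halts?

0

P | __101[#]#   read # → write 0, move -1, go to Q
Q | __10[1]0#   read 1 → write #, move -1, go to Q
Q | __1[0]#0#   read 0 → write #, move +1, go to Q
Q | __1#[#]0#   read # → write 0, move -1, go to P
P | __1[#]00#   read # → write 0, move -1, go to Q
Q | __[1]000#   read 1 → write #, move -1, go to Q
Q | _[_]#000#   read _ → write 0, move +1, go to P
P | _0[#]000#   read # → write 0, move -1, go to Q
Q | _[0]0000#   read 0 → write #, move +1, go to Q
Q | _#[0]000#   read 0 → write #, move +1, go to Q
Q | _##[0]00#   read 0 → write #, move +1, go to Q
Q | _###[0]0#   read 0 → write #, move +1, go to Q
Q | _####[0]#   read 0 → write #, move +1, go to Q
Q | _#####[#]   read # → write 0, move -1, go to P
P | _####[#]0   read # → write 0, move -1, go to Q
Q | _###[#]00   read # → write 0, move -1, go to P
P | _##[#]000   read # → write 0, move -1, go to Q
Q | _#[#]0000   read # → write 0, move -1, go to P
P | _[#]00000   read # → write 0, move -1, go to Q
Q | [_]000000   read _ → write 0, move +1, go to P
P | 0[0]00000
Cell 2 holds 0 when M halts.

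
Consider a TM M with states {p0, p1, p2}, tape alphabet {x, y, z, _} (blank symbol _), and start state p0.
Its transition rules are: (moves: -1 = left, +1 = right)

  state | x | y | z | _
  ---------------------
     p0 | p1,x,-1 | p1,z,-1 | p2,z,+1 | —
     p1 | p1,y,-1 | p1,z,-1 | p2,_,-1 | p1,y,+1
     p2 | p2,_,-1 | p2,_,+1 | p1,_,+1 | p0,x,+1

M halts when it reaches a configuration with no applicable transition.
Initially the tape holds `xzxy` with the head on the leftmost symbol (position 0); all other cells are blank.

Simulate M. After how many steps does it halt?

21

state=p0 head=0 tape=___[x]zxy   (p0,x)→(p1,x,-1)
state=p1 head=-1 tape=__[_]xzxy   (p1,_)→(p1,y,+1)
state=p1 head=0 tape=__y[x]zxy   (p1,x)→(p1,y,-1)
state=p1 head=-1 tape=__[y]yzxy   (p1,y)→(p1,z,-1)
state=p1 head=-2 tape=_[_]zyzxy   (p1,_)→(p1,y,+1)
state=p1 head=-1 tape=_y[z]yzxy   (p1,z)→(p2,_,-1)
state=p2 head=-2 tape=_[y]_yzxy   (p2,y)→(p2,_,+1)
state=p2 head=-1 tape=__[_]yzxy   (p2,_)→(p0,x,+1)
state=p0 head=0 tape=__x[y]zxy   (p0,y)→(p1,z,-1)
state=p1 head=-1 tape=__[x]zzxy   (p1,x)→(p1,y,-1)
state=p1 head=-2 tape=_[_]yzzxy   (p1,_)→(p1,y,+1)
state=p1 head=-1 tape=_y[y]zzxy   (p1,y)→(p1,z,-1)
state=p1 head=-2 tape=_[y]zzzxy   (p1,y)→(p1,z,-1)
state=p1 head=-3 tape=[_]zzzzxy   (p1,_)→(p1,y,+1)
state=p1 head=-2 tape=y[z]zzzxy   (p1,z)→(p2,_,-1)
state=p2 head=-3 tape=[y]_zzzxy   (p2,y)→(p2,_,+1)
state=p2 head=-2 tape=_[_]zzzxy   (p2,_)→(p0,x,+1)
state=p0 head=-1 tape=_x[z]zzxy   (p0,z)→(p2,z,+1)
state=p2 head=0 tape=_xz[z]zxy   (p2,z)→(p1,_,+1)
state=p1 head=1 tape=_xz_[z]xy   (p1,z)→(p2,_,-1)
state=p2 head=0 tape=_xz[_]_xy   (p2,_)→(p0,x,+1)
state=p0 head=1 tape=_xzx[_]xy
M halts after 21 transitions.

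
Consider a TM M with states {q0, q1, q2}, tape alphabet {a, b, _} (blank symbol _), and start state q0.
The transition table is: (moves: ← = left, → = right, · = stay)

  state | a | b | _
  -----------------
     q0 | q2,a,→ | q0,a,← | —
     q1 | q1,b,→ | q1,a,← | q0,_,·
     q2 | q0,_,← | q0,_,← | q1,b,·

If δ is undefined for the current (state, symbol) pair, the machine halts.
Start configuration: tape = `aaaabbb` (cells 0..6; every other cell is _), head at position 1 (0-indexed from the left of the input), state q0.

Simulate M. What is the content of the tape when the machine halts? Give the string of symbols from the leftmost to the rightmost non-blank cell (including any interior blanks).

state=q0 head=1 tape=_a[a]aabbb   (q0,a)→(q2,a,→)
state=q2 head=2 tape=_aa[a]abbb   (q2,a)→(q0,_,←)
state=q0 head=1 tape=_a[a]_abbb   (q0,a)→(q2,a,→)
state=q2 head=2 tape=_aa[_]abbb   (q2,_)→(q1,b,·)
state=q1 head=2 tape=_aa[b]abbb   (q1,b)→(q1,a,←)
state=q1 head=1 tape=_a[a]aabbb   (q1,a)→(q1,b,→)
state=q1 head=2 tape=_ab[a]abbb   (q1,a)→(q1,b,→)
state=q1 head=3 tape=_abb[a]bbb   (q1,a)→(q1,b,→)
state=q1 head=4 tape=_abbb[b]bb   (q1,b)→(q1,a,←)
state=q1 head=3 tape=_abb[b]abb   (q1,b)→(q1,a,←)
state=q1 head=2 tape=_ab[b]aabb   (q1,b)→(q1,a,←)
state=q1 head=1 tape=_a[b]aaabb   (q1,b)→(q1,a,←)
state=q1 head=0 tape=_[a]aaaabb   (q1,a)→(q1,b,→)
state=q1 head=1 tape=_b[a]aaabb   (q1,a)→(q1,b,→)
state=q1 head=2 tape=_bb[a]aabb   (q1,a)→(q1,b,→)
state=q1 head=3 tape=_bbb[a]abb   (q1,a)→(q1,b,→)
state=q1 head=4 tape=_bbbb[a]bb   (q1,a)→(q1,b,→)
state=q1 head=5 tape=_bbbbb[b]b   (q1,b)→(q1,a,←)
state=q1 head=4 tape=_bbbb[b]ab   (q1,b)→(q1,a,←)
state=q1 head=3 tape=_bbb[b]aab   (q1,b)→(q1,a,←)
state=q1 head=2 tape=_bb[b]aaab   (q1,b)→(q1,a,←)
state=q1 head=1 tape=_b[b]aaaab   (q1,b)→(q1,a,←)
state=q1 head=0 tape=_[b]aaaaab   (q1,b)→(q1,a,←)
state=q1 head=-1 tape=[_]aaaaaab   (q1,_)→(q0,_,·)
state=q0 head=-1 tape=[_]aaaaaab
The non-blank tape span at halt is aaaaaab.

aaaaaab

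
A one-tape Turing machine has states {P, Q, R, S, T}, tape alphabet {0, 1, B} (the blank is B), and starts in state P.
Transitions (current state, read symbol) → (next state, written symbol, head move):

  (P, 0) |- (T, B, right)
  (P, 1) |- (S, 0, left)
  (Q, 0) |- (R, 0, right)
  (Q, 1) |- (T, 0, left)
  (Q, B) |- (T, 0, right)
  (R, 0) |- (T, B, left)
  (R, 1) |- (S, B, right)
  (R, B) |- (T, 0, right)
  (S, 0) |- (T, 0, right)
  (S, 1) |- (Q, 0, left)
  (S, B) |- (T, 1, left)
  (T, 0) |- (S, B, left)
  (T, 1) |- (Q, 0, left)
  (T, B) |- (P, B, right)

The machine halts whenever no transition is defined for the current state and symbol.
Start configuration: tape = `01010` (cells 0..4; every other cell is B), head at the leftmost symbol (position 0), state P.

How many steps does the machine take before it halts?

P | [0]1010BB   read 0 → write B, move right, go to T
T | B[1]010BB   read 1 → write 0, move left, go to Q
Q | [B]0010BB   read B → write 0, move right, go to T
T | 0[0]010BB   read 0 → write B, move left, go to S
S | [0]B010BB   read 0 → write 0, move right, go to T
T | 0[B]010BB   read B → write B, move right, go to P
P | 0B[0]10BB   read 0 → write B, move right, go to T
T | 0BB[1]0BB   read 1 → write 0, move left, go to Q
Q | 0B[B]00BB   read B → write 0, move right, go to T
T | 0B0[0]0BB   read 0 → write B, move left, go to S
S | 0B[0]B0BB   read 0 → write 0, move right, go to T
T | 0B0[B]0BB   read B → write B, move right, go to P
P | 0B0B[0]BB   read 0 → write B, move right, go to T
T | 0B0BB[B]B   read B → write B, move right, go to P
P | 0B0BBB[B]
M halts after 14 transitions.

14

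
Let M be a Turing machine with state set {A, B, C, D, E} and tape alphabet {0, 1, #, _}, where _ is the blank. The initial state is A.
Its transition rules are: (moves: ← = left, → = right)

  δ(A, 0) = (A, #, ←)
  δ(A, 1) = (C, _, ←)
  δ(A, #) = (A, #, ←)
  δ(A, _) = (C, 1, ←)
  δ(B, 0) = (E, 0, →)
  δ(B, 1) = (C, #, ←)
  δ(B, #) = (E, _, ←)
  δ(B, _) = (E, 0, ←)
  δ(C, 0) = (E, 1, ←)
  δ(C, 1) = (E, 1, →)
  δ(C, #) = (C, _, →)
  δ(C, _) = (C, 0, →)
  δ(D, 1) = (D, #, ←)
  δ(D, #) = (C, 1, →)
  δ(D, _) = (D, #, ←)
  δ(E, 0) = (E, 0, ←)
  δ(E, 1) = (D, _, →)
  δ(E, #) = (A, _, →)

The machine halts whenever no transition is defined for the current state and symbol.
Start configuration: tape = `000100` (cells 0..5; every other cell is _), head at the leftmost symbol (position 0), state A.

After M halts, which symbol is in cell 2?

#

A | __[0]00100   read 0 → write #, move ←, go to A
A | _[_]#00100   read _ → write 1, move ←, go to C
C | [_]1#00100   read _ → write 0, move →, go to C
C | 0[1]#00100   read 1 → write 1, move →, go to E
E | 01[#]00100   read # → write _, move →, go to A
A | 01_[0]0100   read 0 → write #, move ←, go to A
A | 01[_]#0100   read _ → write 1, move ←, go to C
C | 0[1]1#0100   read 1 → write 1, move →, go to E
E | 01[1]#0100   read 1 → write _, move →, go to D
D | 01_[#]0100   read # → write 1, move →, go to C
C | 01_1[0]100   read 0 → write 1, move ←, go to E
E | 01_[1]1100   read 1 → write _, move →, go to D
D | 01__[1]100   read 1 → write #, move ←, go to D
D | 01_[_]#100   read _ → write #, move ←, go to D
D | 01[_]##100   read _ → write #, move ←, go to D
D | 0[1]###100   read 1 → write #, move ←, go to D
D | [0]####100
Cell 2 holds # when M halts.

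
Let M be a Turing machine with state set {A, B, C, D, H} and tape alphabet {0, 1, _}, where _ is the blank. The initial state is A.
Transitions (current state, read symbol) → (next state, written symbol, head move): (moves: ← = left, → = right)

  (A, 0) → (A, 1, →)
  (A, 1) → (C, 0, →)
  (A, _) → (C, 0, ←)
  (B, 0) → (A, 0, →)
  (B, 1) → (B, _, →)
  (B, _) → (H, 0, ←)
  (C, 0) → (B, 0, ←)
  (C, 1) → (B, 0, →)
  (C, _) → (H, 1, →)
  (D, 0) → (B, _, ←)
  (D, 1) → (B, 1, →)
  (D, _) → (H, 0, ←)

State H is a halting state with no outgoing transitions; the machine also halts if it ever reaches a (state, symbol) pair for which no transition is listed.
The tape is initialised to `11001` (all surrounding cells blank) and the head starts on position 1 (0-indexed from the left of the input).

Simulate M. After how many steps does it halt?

7

A | 1[1]001__   read 1 → write 0, move →, go to C
C | 10[0]01__   read 0 → write 0, move ←, go to B
B | 1[0]001__   read 0 → write 0, move →, go to A
A | 10[0]01__   read 0 → write 1, move →, go to A
A | 101[0]1__   read 0 → write 1, move →, go to A
A | 1011[1]__   read 1 → write 0, move →, go to C
C | 10110[_]_   read _ → write 1, move →, go to H
H | 101101[_]
M halts after 7 transitions.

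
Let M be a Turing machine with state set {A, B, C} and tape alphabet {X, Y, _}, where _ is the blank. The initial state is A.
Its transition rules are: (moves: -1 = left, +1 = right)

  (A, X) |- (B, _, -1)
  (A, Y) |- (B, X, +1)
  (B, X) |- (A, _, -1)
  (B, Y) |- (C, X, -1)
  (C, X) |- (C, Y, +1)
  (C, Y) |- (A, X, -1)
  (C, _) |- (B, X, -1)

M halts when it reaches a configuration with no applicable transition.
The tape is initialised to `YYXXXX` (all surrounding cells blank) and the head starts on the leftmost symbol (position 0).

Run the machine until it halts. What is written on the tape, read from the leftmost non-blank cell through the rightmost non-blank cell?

A | _[Y]YXXXX_   read Y → write X, move +1, go to B
B | _X[Y]XXXX_   read Y → write X, move -1, go to C
C | _[X]XXXXX_   read X → write Y, move +1, go to C
C | _Y[X]XXXX_   read X → write Y, move +1, go to C
C | _YY[X]XXX_   read X → write Y, move +1, go to C
C | _YYY[X]XX_   read X → write Y, move +1, go to C
C | _YYYY[X]X_   read X → write Y, move +1, go to C
C | _YYYYY[X]_   read X → write Y, move +1, go to C
C | _YYYYYY[_]   read _ → write X, move -1, go to B
B | _YYYYY[Y]X   read Y → write X, move -1, go to C
C | _YYYY[Y]XX   read Y → write X, move -1, go to A
A | _YYY[Y]XXX   read Y → write X, move +1, go to B
B | _YYYX[X]XX   read X → write _, move -1, go to A
A | _YYY[X]_XX   read X → write _, move -1, go to B
B | _YY[Y]__XX   read Y → write X, move -1, go to C
C | _Y[Y]X__XX   read Y → write X, move -1, go to A
A | _[Y]XX__XX   read Y → write X, move +1, go to B
B | _X[X]X__XX   read X → write _, move -1, go to A
A | _[X]_X__XX   read X → write _, move -1, go to B
B | [_]__X__XX
The non-blank tape span at halt is X__XX.

X__XX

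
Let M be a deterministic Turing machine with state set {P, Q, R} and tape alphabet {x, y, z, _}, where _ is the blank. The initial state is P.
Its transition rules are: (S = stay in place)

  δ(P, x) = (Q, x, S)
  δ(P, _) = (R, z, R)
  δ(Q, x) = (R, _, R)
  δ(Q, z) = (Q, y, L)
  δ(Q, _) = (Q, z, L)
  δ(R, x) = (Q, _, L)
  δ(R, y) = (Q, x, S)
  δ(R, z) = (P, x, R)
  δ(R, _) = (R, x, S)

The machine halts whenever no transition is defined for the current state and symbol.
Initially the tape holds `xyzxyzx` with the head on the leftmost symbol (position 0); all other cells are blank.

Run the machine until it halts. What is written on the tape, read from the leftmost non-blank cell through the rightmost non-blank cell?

state=P head=0 tape=[x]yzxyzx__   (P,x)→(Q,x,S)
state=Q head=0 tape=[x]yzxyzx__   (Q,x)→(R,_,R)
state=R head=1 tape=_[y]zxyzx__   (R,y)→(Q,x,S)
state=Q head=1 tape=_[x]zxyzx__   (Q,x)→(R,_,R)
state=R head=2 tape=__[z]xyzx__   (R,z)→(P,x,R)
state=P head=3 tape=__x[x]yzx__   (P,x)→(Q,x,S)
state=Q head=3 tape=__x[x]yzx__   (Q,x)→(R,_,R)
state=R head=4 tape=__x_[y]zx__   (R,y)→(Q,x,S)
state=Q head=4 tape=__x_[x]zx__   (Q,x)→(R,_,R)
state=R head=5 tape=__x__[z]x__   (R,z)→(P,x,R)
state=P head=6 tape=__x__x[x]__   (P,x)→(Q,x,S)
state=Q head=6 tape=__x__x[x]__   (Q,x)→(R,_,R)
state=R head=7 tape=__x__x_[_]_   (R,_)→(R,x,S)
state=R head=7 tape=__x__x_[x]_   (R,x)→(Q,_,L)
state=Q head=6 tape=__x__x[_]__   (Q,_)→(Q,z,L)
state=Q head=5 tape=__x__[x]z__   (Q,x)→(R,_,R)
state=R head=6 tape=__x___[z]__   (R,z)→(P,x,R)
state=P head=7 tape=__x___x[_]_   (P,_)→(R,z,R)
state=R head=8 tape=__x___xz[_]   (R,_)→(R,x,S)
state=R head=8 tape=__x___xz[x]   (R,x)→(Q,_,L)
state=Q head=7 tape=__x___x[z]_   (Q,z)→(Q,y,L)
state=Q head=6 tape=__x___[x]y_   (Q,x)→(R,_,R)
state=R head=7 tape=__x____[y]_   (R,y)→(Q,x,S)
state=Q head=7 tape=__x____[x]_   (Q,x)→(R,_,R)
state=R head=8 tape=__x_____[_]   (R,_)→(R,x,S)
state=R head=8 tape=__x_____[x]   (R,x)→(Q,_,L)
state=Q head=7 tape=__x____[_]_   (Q,_)→(Q,z,L)
state=Q head=6 tape=__x___[_]z_   (Q,_)→(Q,z,L)
state=Q head=5 tape=__x__[_]zz_   (Q,_)→(Q,z,L)
state=Q head=4 tape=__x_[_]zzz_   (Q,_)→(Q,z,L)
state=Q head=3 tape=__x[_]zzzz_   (Q,_)→(Q,z,L)
state=Q head=2 tape=__[x]zzzzz_   (Q,x)→(R,_,R)
state=R head=3 tape=___[z]zzzz_   (R,z)→(P,x,R)
state=P head=4 tape=___x[z]zzz_
The non-blank tape span at halt is xzzzz.

xzzzz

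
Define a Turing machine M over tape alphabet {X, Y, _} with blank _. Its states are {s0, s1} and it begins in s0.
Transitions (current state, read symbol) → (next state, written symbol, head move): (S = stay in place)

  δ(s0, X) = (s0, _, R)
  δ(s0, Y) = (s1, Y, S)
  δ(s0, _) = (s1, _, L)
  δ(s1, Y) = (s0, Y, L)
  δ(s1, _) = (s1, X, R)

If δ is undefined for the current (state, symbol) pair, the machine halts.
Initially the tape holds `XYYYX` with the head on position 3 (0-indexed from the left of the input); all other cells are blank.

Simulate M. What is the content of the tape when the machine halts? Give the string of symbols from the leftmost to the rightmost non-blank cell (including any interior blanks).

X_YYYX

state=s0 head=3 tape=_XYY[Y]X   (s0,Y)→(s1,Y,S)
state=s1 head=3 tape=_XYY[Y]X   (s1,Y)→(s0,Y,L)
state=s0 head=2 tape=_XY[Y]YX   (s0,Y)→(s1,Y,S)
state=s1 head=2 tape=_XY[Y]YX   (s1,Y)→(s0,Y,L)
state=s0 head=1 tape=_X[Y]YYX   (s0,Y)→(s1,Y,S)
state=s1 head=1 tape=_X[Y]YYX   (s1,Y)→(s0,Y,L)
state=s0 head=0 tape=_[X]YYYX   (s0,X)→(s0,_,R)
state=s0 head=1 tape=__[Y]YYX   (s0,Y)→(s1,Y,S)
state=s1 head=1 tape=__[Y]YYX   (s1,Y)→(s0,Y,L)
state=s0 head=0 tape=_[_]YYYX   (s0,_)→(s1,_,L)
state=s1 head=-1 tape=[_]_YYYX   (s1,_)→(s1,X,R)
state=s1 head=0 tape=X[_]YYYX   (s1,_)→(s1,X,R)
state=s1 head=1 tape=XX[Y]YYX   (s1,Y)→(s0,Y,L)
state=s0 head=0 tape=X[X]YYYX   (s0,X)→(s0,_,R)
state=s0 head=1 tape=X_[Y]YYX   (s0,Y)→(s1,Y,S)
state=s1 head=1 tape=X_[Y]YYX   (s1,Y)→(s0,Y,L)
state=s0 head=0 tape=X[_]YYYX   (s0,_)→(s1,_,L)
state=s1 head=-1 tape=[X]_YYYX
The non-blank tape span at halt is X_YYYX.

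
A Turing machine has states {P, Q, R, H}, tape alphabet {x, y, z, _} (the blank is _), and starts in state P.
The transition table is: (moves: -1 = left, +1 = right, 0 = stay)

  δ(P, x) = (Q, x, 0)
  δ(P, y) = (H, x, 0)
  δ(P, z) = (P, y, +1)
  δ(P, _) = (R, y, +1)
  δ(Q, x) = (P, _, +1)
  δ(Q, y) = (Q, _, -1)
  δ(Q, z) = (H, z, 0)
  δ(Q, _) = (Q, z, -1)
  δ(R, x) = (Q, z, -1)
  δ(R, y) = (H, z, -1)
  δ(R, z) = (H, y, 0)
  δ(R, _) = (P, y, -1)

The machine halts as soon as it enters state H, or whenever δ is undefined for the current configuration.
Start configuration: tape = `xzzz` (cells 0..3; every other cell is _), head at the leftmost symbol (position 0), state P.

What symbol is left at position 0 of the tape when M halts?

P | [x]zzz__   read x → write x, move 0, go to Q
Q | [x]zzz__   read x → write _, move +1, go to P
P | _[z]zz__   read z → write y, move +1, go to P
P | _y[z]z__   read z → write y, move +1, go to P
P | _yy[z]__   read z → write y, move +1, go to P
P | _yyy[_]_   read _ → write y, move +1, go to R
R | _yyyy[_]   read _ → write y, move -1, go to P
P | _yyy[y]y   read y → write x, move 0, go to H
H | _yyy[x]y
Cell 0 holds _ when M halts.

_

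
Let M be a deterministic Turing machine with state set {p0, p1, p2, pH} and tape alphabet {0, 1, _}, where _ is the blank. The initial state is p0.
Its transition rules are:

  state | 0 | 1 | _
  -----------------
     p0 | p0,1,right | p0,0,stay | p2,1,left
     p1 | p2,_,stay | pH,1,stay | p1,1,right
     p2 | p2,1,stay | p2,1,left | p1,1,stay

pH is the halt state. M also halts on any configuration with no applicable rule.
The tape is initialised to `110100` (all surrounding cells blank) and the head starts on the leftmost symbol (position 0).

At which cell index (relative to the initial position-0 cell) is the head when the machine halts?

p0 | _[1]10100_   read 1 → write 0, move stay, go to p0
p0 | _[0]10100_   read 0 → write 1, move right, go to p0
p0 | _1[1]0100_   read 1 → write 0, move stay, go to p0
p0 | _1[0]0100_   read 0 → write 1, move right, go to p0
p0 | _11[0]100_   read 0 → write 1, move right, go to p0
p0 | _111[1]00_   read 1 → write 0, move stay, go to p0
p0 | _111[0]00_   read 0 → write 1, move right, go to p0
p0 | _1111[0]0_   read 0 → write 1, move right, go to p0
p0 | _11111[0]_   read 0 → write 1, move right, go to p0
p0 | _111111[_]   read _ → write 1, move left, go to p2
p2 | _11111[1]1   read 1 → write 1, move left, go to p2
p2 | _1111[1]11   read 1 → write 1, move left, go to p2
p2 | _111[1]111   read 1 → write 1, move left, go to p2
p2 | _11[1]1111   read 1 → write 1, move left, go to p2
p2 | _1[1]11111   read 1 → write 1, move left, go to p2
p2 | _[1]111111   read 1 → write 1, move left, go to p2
p2 | [_]1111111   read _ → write 1, move stay, go to p1
p1 | [1]1111111   read 1 → write 1, move stay, go to pH
pH | [1]1111111
At halt the head is at cell -1.

-1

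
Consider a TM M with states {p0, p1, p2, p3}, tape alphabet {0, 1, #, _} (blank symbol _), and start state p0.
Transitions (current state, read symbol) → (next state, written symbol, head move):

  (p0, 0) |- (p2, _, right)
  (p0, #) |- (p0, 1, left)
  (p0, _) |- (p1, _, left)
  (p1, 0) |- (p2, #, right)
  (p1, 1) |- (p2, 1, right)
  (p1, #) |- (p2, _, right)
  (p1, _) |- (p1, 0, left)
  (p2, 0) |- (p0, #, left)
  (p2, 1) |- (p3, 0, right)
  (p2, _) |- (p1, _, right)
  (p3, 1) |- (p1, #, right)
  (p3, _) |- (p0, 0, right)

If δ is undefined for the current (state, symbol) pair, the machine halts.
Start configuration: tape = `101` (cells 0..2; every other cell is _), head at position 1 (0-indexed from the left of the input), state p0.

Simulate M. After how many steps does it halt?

23

state=p0 head=1 tape=1[0]1___   (p0,0)→(p2,_,right)
state=p2 head=2 tape=1_[1]___   (p2,1)→(p3,0,right)
state=p3 head=3 tape=1_0[_]__   (p3,_)→(p0,0,right)
state=p0 head=4 tape=1_00[_]_   (p0,_)→(p1,_,left)
state=p1 head=3 tape=1_0[0]__   (p1,0)→(p2,#,right)
state=p2 head=4 tape=1_0#[_]_   (p2,_)→(p1,_,right)
state=p1 head=5 tape=1_0#_[_]   (p1,_)→(p1,0,left)
state=p1 head=4 tape=1_0#[_]0   (p1,_)→(p1,0,left)
state=p1 head=3 tape=1_0[#]00   (p1,#)→(p2,_,right)
state=p2 head=4 tape=1_0_[0]0   (p2,0)→(p0,#,left)
state=p0 head=3 tape=1_0[_]#0   (p0,_)→(p1,_,left)
state=p1 head=2 tape=1_[0]_#0   (p1,0)→(p2,#,right)
state=p2 head=3 tape=1_#[_]#0   (p2,_)→(p1,_,right)
state=p1 head=4 tape=1_#_[#]0   (p1,#)→(p2,_,right)
state=p2 head=5 tape=1_#__[0]   (p2,0)→(p0,#,left)
state=p0 head=4 tape=1_#_[_]#   (p0,_)→(p1,_,left)
state=p1 head=3 tape=1_#[_]_#   (p1,_)→(p1,0,left)
state=p1 head=2 tape=1_[#]0_#   (p1,#)→(p2,_,right)
state=p2 head=3 tape=1__[0]_#   (p2,0)→(p0,#,left)
state=p0 head=2 tape=1_[_]#_#   (p0,_)→(p1,_,left)
state=p1 head=1 tape=1[_]_#_#   (p1,_)→(p1,0,left)
state=p1 head=0 tape=[1]0_#_#   (p1,1)→(p2,1,right)
state=p2 head=1 tape=1[0]_#_#   (p2,0)→(p0,#,left)
state=p0 head=0 tape=[1]#_#_#
M halts after 23 transitions.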